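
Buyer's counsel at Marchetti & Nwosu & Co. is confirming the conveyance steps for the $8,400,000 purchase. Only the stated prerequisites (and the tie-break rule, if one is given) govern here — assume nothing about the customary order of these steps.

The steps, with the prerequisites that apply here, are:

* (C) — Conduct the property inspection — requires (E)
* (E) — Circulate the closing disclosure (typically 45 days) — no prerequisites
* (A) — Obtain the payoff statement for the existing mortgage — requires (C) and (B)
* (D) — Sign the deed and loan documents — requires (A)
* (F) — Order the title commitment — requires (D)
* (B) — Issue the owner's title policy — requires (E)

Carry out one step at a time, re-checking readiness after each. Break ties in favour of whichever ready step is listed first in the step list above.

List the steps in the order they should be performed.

(E), (C), (B), (A), (D), (F)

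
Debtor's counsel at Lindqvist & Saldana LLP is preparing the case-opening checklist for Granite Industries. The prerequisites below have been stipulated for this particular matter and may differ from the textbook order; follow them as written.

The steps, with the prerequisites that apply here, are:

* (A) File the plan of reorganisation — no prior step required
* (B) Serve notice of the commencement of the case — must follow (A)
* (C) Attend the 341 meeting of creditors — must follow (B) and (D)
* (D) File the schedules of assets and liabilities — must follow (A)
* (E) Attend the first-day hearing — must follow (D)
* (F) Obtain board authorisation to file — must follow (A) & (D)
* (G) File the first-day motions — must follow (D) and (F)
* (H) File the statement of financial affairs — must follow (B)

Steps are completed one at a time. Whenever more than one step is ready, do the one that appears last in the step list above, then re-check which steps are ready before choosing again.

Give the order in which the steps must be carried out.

(A) → (D) → (F) → (G) → (E) → (B) → (H) → (C)

(A) is the only step with nothing outstanding, so it goes first.
Ready: (D) and (B). (D) is listed later → (D).
(F) and (E) now also ready, so the ready set is {(F), (E), (B)}; (F) is listed later → (F).
Now (G), (E) and (B) have their prerequisites met. (G) is listed later, so (G) next.
(E) and (B) are both available; (E) is listed later → (E).
Next only (B) has its prerequisites met → (B).
Now (H) and (C) have their prerequisites met. (H) is listed later, so (H) next.
(C) needed (D) and (B), now all done → (C).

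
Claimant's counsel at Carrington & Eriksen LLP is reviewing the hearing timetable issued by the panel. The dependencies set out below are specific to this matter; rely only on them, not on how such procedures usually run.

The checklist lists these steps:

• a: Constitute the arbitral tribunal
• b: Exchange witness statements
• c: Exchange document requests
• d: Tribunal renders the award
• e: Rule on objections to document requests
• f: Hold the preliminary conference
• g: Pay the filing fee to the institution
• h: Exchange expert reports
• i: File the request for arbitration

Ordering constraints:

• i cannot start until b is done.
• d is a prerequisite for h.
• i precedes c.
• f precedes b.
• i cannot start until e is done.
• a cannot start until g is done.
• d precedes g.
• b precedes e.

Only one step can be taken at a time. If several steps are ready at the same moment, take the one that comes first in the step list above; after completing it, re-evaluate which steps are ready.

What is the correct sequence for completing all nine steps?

d → f → b → e → g → a → h → i → c

d and f have no prerequisites; d is listed earlier, so d is first.
Now f, g and h have their prerequisites met. f is listed earlier, so f next.
b now also ready, so the ready set is {b, g, h}; b is listed earlier → b.
e now also ready, so the ready set is {e, g, h}; e is listed earlier → e.
g, h and i are all available; g is listed earlier → g.
a now also ready, so the ready set is {a, h, i}; a is listed earlier → a.
Now h and i have their prerequisites met. h is listed earlier, so h next.
i needed b and e, now all done → i.
Next only c has its prerequisites met → c.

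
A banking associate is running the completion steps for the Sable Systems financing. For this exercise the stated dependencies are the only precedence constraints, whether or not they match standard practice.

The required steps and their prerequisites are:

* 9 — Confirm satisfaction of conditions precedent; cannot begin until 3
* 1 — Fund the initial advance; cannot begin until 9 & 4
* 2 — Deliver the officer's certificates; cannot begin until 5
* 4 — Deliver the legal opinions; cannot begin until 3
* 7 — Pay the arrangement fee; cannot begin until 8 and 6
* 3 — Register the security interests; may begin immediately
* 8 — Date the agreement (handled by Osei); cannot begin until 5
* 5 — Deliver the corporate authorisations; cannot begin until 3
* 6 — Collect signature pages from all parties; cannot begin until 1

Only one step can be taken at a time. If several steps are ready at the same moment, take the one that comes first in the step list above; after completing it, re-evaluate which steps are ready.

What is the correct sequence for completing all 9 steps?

3, 9, 4, 1, 5, 2, 8, 6, 7

3 has no prerequisites → 3 first.
Ready: 9, 4 and 5. 9 is listed earlier → 9.
4 and 5 are both available; 4 is listed earlier → 4.
Ready: 1 and 5. 1 is listed earlier → 1.
Ready: 5 and 6. 5 is listed earlier → 5.
2 and 8 now also ready, so the ready set is {2, 8, 6}; 2 is listed earlier → 2.
Now 8 and 6 have their prerequisites met. 8 is listed earlier, so 8 next.
6 needed 1, now all done → 6.
Next only 7 has its prerequisites met → 7.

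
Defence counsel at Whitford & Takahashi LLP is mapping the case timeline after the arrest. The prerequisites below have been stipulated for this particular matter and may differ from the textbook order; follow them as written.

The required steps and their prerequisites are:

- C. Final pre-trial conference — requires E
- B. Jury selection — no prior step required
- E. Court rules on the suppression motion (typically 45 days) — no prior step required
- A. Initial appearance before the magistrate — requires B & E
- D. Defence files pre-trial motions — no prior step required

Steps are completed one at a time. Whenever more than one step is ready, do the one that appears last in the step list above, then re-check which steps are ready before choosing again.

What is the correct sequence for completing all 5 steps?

D → E → B → A → C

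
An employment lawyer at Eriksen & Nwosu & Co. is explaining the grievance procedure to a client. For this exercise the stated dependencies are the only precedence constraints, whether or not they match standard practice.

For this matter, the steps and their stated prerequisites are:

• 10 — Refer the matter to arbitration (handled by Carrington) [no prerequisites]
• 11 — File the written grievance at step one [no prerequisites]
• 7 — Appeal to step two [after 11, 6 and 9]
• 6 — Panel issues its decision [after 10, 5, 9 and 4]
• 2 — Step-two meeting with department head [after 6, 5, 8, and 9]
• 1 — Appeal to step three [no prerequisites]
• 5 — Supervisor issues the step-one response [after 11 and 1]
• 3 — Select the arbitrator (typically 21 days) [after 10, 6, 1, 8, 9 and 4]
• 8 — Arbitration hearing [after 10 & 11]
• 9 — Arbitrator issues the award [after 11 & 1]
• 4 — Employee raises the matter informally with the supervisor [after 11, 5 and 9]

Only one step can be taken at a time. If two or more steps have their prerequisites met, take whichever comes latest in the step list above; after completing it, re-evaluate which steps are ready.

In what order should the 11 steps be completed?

1, 11, 9, 5, 4, 10, 8, 6, 3, 2, 7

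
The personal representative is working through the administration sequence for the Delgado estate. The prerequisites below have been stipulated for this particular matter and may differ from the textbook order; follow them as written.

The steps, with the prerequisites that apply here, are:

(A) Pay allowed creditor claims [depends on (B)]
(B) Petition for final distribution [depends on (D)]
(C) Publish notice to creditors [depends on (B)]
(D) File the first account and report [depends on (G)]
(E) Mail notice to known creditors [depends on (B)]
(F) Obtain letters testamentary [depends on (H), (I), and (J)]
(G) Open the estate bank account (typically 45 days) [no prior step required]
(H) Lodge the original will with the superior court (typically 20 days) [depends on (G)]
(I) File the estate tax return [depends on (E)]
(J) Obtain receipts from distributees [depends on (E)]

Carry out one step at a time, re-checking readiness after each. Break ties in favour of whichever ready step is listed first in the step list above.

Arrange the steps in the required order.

(G), (D), (B), (A), (C), (E), (H), (I), (J), (F)

(G) has no prerequisites → (G) first.
(D) and (H) are both available; (D) is listed earlier → (D).
(B) now also ready, so the ready set is {(B), (H)}; (B) is listed earlier → (B).
Ready: (A), (C), (E) and (H). (A) is listed earlier → (A).
Ready: (C), (E) and (H). (C) is listed earlier → (C).
(E) and (H) are both available; (E) is listed earlier → (E).
(I) and (J) now also ready, so the ready set is {(H), (I), (J)}; (H) is listed earlier → (H).
Ready: (I) and (J). (I) is listed earlier → (I).
That leaves (J) as the only ready step → (J).
Next only (F) has its prerequisites met → (F).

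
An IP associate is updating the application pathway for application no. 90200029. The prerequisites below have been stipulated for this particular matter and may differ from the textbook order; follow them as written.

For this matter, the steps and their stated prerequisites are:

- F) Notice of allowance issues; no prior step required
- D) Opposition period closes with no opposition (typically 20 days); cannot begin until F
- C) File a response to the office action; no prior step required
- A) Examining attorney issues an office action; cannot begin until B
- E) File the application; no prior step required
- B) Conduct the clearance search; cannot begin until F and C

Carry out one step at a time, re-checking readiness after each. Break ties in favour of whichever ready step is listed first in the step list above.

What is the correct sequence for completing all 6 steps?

F, D, C, E, B, A

Nothing is required for F, C and E. F is listed earlier → F first.
D now also ready, so the ready set is {D, C, E}; D is listed earlier → D.
Ready: C and E. C is listed earlier → C.
B now also ready, so the ready set is {E, B}; E is listed earlier → E.
B needed F and C, now all done → B.
Next only A has its prerequisites met → A.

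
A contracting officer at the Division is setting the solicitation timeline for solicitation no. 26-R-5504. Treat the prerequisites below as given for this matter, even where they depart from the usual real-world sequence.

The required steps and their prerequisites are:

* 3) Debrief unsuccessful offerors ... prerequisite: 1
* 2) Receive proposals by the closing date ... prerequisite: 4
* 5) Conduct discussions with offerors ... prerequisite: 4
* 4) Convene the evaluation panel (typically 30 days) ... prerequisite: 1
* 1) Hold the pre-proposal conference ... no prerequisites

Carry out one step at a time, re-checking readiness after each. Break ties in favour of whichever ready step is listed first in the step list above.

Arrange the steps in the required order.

1, 3, 4, 2, 5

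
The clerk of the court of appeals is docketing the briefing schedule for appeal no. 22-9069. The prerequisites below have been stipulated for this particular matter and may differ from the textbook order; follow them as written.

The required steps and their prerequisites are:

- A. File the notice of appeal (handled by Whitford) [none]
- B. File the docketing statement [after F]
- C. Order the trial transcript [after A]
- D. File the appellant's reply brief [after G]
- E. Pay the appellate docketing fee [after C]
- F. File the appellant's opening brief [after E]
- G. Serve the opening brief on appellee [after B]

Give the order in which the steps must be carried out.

A, C, E, F, B, G, D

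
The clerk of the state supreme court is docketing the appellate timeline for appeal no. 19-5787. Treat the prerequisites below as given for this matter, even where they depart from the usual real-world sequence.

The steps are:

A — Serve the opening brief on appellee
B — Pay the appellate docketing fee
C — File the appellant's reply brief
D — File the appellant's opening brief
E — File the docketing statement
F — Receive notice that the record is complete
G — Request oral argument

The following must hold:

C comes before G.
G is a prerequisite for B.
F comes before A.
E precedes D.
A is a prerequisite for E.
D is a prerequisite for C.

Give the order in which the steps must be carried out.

F is the only step with nothing outstanding, so it goes first.
A needed F, now all done → A.
E needed A, now all done → E.
D needed E, now all done → D.
Next only C has its prerequisites met → C.
Next only G has its prerequisites met → G.
That leaves B as the only ready step → B.

F, A, E, D, C, G, B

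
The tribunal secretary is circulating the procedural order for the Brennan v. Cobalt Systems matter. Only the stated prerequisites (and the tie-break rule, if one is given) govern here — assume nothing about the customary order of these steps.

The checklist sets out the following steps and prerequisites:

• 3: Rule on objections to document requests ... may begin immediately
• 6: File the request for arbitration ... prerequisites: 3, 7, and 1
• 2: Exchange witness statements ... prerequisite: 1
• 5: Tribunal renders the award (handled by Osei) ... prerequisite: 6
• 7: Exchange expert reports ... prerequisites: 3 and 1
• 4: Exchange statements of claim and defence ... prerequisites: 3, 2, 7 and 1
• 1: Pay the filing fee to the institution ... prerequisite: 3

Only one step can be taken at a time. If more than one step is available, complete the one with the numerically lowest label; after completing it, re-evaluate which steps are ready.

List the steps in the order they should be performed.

Only 3 has no prerequisites, so it is first.
That leaves 1 as the only ready step → 1.
Now 2 and 7 have their prerequisites met. 2 has the earlier label, so 2 next.
That leaves 7 as the only ready step → 7.
4 and 6 are both available; 4 has the earlier label → 4.
6 needed 1, 3 and 7, now all done → 6.
5 is the only step now ready → 5.

3 1 2 7 4 6 5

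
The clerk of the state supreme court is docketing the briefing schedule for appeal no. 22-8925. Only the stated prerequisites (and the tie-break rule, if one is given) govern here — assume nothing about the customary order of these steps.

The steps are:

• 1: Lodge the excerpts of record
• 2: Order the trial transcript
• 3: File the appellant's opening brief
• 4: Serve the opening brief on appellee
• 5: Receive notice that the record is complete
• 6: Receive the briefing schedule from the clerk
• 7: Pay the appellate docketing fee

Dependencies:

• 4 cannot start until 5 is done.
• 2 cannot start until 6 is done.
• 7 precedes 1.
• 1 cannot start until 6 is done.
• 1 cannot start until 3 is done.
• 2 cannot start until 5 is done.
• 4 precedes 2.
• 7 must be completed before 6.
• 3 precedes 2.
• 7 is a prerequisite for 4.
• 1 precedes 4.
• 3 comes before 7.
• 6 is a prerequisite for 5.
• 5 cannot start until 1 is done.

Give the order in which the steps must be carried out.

3 7 6 1 5 4 2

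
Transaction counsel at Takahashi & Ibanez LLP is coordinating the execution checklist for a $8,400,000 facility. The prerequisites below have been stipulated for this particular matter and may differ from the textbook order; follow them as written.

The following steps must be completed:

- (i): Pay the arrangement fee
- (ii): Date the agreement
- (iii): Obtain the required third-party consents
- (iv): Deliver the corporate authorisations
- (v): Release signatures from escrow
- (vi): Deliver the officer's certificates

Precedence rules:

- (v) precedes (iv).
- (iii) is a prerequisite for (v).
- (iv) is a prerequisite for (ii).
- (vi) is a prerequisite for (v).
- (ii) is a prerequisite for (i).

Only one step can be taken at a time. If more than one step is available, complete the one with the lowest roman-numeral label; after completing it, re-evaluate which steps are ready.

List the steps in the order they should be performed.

Nothing is required for (iii) and (vi). (iii) has the earlier label → (iii) first.
That leaves (vi) as the only ready step → (vi).
(v) is the only step now ready → (v).
(iv) needed (v), now all done → (iv).
(ii) is the only step now ready → (ii).
That leaves (i) as the only ready step → (i).

(iii), (vi), (v), (iv), (ii), (i)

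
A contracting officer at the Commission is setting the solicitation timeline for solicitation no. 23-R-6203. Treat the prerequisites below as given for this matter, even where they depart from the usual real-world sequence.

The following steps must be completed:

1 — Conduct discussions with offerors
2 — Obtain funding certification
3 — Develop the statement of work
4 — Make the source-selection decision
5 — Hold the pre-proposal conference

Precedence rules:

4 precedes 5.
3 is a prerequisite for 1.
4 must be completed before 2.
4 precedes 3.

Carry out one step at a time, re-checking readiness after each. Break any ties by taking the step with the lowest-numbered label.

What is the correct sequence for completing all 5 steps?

4 is the only step with nothing outstanding, so it goes first.
Ready: 2, 3 and 5. 2 has the earlier label → 2.
Ready: 3 and 5. 3 has the earlier label → 3.
1 now also ready, so the ready set is {1, 5}; 1 has the earlier label → 1.
Next only 5 has its prerequisites met → 5.

4 2 3 1 5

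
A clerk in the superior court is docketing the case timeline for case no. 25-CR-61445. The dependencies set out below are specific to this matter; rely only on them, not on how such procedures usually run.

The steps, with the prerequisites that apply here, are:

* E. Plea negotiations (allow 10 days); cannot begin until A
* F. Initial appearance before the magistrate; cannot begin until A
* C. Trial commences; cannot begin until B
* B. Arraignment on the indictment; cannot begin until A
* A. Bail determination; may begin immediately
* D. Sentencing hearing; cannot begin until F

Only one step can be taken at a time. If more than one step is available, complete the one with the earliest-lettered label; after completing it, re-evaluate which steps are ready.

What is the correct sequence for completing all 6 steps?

Only A has no prerequisites, so it is first.
B, E and F are all available; B has the earlier label → B.
C, E and F are all available; C has the earlier label → C.
Now E and F have their prerequisites met. E has the earlier label, so E next.
Next only F has its prerequisites met → F.
D needed F, now all done → D.

A → B → C → E → F → D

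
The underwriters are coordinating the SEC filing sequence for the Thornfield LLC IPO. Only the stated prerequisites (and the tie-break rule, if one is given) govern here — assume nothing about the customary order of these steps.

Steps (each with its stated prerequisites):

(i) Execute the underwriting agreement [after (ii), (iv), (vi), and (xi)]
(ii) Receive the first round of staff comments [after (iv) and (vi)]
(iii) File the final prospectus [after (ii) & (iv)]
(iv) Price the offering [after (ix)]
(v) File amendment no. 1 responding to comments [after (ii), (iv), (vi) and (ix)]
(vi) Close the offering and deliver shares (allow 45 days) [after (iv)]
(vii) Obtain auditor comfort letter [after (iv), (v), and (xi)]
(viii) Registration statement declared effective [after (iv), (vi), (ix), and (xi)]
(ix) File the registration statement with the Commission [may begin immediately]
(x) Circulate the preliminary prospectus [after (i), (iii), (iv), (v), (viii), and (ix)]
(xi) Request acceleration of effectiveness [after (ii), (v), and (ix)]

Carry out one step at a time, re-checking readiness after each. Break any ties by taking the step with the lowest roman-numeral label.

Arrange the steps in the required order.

(ix), (iv), (vi), (ii), (iii), (v), (xi), (i), (vii), (viii), (x)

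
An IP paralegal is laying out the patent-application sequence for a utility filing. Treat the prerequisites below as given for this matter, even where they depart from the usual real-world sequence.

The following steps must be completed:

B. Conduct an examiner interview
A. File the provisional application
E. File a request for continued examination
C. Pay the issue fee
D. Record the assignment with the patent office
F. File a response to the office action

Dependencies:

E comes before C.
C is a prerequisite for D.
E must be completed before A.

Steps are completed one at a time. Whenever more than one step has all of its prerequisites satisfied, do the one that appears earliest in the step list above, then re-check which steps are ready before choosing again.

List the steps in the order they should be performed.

B E A C D F

B, E and F have no prerequisites; B is listed earlier, so B is first.
Now E and F have their prerequisites met. E is listed earlier, so E next.
Now A, C and F have their prerequisites met. A is listed earlier, so A next.
Now C and F have their prerequisites met. C is listed earlier, so C next.
D now also ready, so the ready set is {D, F}; D is listed earlier → D.
F is the only step now ready → F.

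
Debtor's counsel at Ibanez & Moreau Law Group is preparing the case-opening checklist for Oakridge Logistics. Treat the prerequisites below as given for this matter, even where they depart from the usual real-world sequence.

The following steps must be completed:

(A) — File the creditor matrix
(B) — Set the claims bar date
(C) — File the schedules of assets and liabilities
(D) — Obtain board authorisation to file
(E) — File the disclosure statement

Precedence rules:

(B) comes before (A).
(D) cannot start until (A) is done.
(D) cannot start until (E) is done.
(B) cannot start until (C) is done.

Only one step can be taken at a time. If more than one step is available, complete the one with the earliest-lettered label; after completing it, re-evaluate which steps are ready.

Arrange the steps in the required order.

(C), (B), (A), (E), (D)

(C) and (E) have no prerequisites; (C) has the earlier label, so (C) is first.
(B) and (E) are both available; (B) has the earlier label → (B).
(A) now also ready, so the ready set is {(A), (E)}; (A) has the earlier label → (A).
(E) is the only step now ready → (E).
That leaves (D) as the only ready step → (D).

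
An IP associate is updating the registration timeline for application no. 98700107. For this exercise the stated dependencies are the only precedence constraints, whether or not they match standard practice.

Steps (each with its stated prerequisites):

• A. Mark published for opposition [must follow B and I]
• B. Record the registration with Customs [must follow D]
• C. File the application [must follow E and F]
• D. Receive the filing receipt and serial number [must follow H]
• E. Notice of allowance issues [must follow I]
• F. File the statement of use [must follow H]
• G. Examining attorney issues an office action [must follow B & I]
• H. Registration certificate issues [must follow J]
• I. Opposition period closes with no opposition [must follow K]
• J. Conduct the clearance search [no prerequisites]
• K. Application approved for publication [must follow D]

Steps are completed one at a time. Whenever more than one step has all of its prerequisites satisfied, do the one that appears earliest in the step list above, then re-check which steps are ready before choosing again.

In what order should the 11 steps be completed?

J, H, D, B, F, K, I, A, E, C, G

J has no prerequisites → J first.
That leaves H as the only ready step → H.
Now D and F have their prerequisites met. D is listed earlier, so D next.
B and K now also ready, so the ready set is {B, F, K}; B is listed earlier → B.
F and K are both available; F is listed earlier → F.
K needed D, now all done → K.
That leaves I as the only ready step → I.
Ready: A, E and G. A is listed earlier → A.
E and G are both available; E is listed earlier → E.
C now also ready, so the ready set is {C, G}; C is listed earlier → C.
G needed B and I, now all done → G.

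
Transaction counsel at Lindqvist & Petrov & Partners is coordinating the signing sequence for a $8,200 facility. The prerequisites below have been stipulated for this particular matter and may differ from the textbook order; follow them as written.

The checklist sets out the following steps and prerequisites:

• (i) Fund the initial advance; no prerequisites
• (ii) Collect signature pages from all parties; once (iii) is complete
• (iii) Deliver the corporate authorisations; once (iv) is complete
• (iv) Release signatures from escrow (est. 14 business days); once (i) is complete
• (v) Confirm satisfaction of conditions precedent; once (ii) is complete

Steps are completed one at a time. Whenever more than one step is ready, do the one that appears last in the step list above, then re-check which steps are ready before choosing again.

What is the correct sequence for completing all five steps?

Only (i) has no prerequisites, so it is first.
(iv) is the only step now ready → (iv).
(iii) needed (iv), now all done → (iii).
(ii) is the only step now ready → (ii).
(v) needed (ii), now all done → (v).

(i) → (iv) → (iii) → (ii) → (v)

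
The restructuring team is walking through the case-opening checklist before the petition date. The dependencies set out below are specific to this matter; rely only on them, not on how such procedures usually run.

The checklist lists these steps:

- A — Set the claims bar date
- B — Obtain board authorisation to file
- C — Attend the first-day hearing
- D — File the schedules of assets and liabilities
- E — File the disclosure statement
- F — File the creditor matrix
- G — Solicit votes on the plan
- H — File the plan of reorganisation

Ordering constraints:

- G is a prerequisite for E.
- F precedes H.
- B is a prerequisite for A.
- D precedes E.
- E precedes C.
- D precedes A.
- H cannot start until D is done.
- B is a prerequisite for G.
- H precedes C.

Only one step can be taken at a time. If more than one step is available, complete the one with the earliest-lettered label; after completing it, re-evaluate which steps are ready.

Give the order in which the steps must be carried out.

B, D, A, F, G, E, H, C

B, D and F have no prerequisites; B has the earlier label, so B is first.
Now D, F and G have their prerequisites met. D has the earlier label, so D next.
A, F and G are all available; A has the earlier label → A.
Now F and G have their prerequisites met. F has the earlier label, so F next.
H now also ready, so the ready set is {G, H}; G has the earlier label → G.
Ready: E and H. E has the earlier label → E.
Next only H has its prerequisites met → H.
C needed E and H, now all done → C.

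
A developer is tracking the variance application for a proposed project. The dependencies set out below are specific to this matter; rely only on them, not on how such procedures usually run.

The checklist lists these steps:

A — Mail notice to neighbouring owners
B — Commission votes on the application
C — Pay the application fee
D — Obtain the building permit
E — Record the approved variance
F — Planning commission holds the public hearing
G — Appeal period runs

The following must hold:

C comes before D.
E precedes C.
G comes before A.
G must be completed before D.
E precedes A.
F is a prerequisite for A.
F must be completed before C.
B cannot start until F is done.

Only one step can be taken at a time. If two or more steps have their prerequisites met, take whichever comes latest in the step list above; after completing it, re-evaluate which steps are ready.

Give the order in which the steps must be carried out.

G → F → E → C → D → B → A

Nothing is required for G, F and E. G is listed later → G first.
Ready: F and E. F is listed later → F.
B now also ready, so the ready set is {E, B}; E is listed later → E.
C and A now also ready, so the ready set is {C, B, A}; C is listed later → C.
Now D, B and A have their prerequisites met. D is listed later, so D next.
Ready: B and A. B is listed later → B.
Next only A has its prerequisites met → A.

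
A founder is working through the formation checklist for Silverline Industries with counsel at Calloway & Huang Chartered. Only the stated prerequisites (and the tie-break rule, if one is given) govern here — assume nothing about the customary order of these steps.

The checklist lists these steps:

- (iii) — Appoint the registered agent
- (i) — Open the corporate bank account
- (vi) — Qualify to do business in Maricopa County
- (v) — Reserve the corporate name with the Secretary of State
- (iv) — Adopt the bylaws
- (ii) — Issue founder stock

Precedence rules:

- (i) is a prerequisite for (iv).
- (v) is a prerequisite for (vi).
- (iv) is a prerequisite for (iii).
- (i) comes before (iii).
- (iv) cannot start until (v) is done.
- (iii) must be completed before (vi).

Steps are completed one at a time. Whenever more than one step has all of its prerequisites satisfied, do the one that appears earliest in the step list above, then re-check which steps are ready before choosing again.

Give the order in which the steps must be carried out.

(i) → (v) → (iv) → (iii) → (vi) → (ii)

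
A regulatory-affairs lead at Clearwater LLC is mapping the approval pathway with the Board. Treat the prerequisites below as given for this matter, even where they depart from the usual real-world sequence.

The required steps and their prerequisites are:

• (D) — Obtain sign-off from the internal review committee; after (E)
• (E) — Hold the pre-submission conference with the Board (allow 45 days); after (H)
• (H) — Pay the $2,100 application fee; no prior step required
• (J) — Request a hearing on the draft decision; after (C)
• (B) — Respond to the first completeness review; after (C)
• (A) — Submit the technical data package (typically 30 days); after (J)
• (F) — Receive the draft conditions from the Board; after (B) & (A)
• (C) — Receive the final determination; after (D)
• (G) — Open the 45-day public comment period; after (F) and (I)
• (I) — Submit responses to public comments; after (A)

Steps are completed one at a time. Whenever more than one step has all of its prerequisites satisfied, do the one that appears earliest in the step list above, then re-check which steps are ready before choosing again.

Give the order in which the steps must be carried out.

Only (H) has no prerequisites, so it is first.
(E) needed (H), now all done → (E).
(D) is the only step now ready → (D).
(C) needed (D), now all done → (C).
(J) and (B) are both available; (J) is listed earlier → (J).
(A) now also ready, so the ready set is {(B), (A)}; (B) is listed earlier → (B).
(A) needed (J), now all done → (A).
Now (F) and (I) have their prerequisites met. (F) is listed earlier, so (F) next.
That leaves (I) as the only ready step → (I).
(G) is the only step now ready → (G).

(H) → (E) → (D) → (C) → (J) → (B) → (A) → (F) → (I) → (G)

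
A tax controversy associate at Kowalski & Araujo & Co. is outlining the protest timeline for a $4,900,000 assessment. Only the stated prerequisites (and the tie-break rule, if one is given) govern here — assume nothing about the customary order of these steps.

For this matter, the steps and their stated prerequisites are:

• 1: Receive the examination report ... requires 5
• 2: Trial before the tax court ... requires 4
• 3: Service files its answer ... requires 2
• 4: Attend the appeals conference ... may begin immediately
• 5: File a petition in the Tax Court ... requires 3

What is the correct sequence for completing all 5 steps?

4 has no prerequisites → 4 first.
That leaves 2 as the only ready step → 2.
3 is the only step now ready → 3.
Next only 5 has its prerequisites met → 5.
1 needed 5, now all done → 1.

4, 2, 3, 5, 1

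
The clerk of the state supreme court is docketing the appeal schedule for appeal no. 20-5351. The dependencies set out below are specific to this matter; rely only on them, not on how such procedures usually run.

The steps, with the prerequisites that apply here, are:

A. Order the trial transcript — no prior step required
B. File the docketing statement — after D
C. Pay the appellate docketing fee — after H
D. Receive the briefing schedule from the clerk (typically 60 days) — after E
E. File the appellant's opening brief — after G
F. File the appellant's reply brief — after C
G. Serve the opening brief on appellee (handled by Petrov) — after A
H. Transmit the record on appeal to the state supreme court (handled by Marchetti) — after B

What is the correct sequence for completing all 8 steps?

A has no prerequisites → A first.
G is the only step now ready → G.
That leaves E as the only ready step → E.
D is the only step now ready → D.
B needed D, now all done → B.
Next only H has its prerequisites met → H.
C needed H, now all done → C.
That leaves F as the only ready step → F.

A → G → E → D → B → H → C → F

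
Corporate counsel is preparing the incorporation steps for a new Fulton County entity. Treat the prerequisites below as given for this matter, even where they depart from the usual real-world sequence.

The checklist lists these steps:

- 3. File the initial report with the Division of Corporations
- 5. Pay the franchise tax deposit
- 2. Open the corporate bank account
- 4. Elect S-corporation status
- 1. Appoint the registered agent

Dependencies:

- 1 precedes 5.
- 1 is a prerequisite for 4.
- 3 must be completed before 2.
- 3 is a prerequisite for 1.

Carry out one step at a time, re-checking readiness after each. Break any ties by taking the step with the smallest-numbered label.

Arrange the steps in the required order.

Only 3 has no prerequisites, so it is first.
Ready: 1 and 2. 1 has the earlier label → 1.
Now 2, 4 and 5 have their prerequisites met. 2 has the earlier label, so 2 next.
Ready: 4 and 5. 4 has the earlier label → 4.
5 needed 1, now all done → 5.

3, 1, 2, 4, 5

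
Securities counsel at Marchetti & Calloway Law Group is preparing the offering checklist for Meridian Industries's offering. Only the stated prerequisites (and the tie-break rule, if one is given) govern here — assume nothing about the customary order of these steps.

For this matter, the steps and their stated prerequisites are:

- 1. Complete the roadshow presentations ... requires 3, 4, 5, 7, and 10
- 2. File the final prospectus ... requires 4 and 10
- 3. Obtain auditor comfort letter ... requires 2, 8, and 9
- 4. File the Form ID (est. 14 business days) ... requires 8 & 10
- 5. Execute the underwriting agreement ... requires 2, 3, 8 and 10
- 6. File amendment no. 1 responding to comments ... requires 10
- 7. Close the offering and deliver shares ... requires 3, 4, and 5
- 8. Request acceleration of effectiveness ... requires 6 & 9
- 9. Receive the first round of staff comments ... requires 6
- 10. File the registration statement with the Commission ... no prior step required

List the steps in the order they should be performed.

10, 6, 9, 8, 4, 2, 3, 5, 7, 1

10 is the only step with nothing outstanding, so it goes first.
6 is the only step now ready → 6.
Next only 9 has its prerequisites met → 9.
That leaves 8 as the only ready step → 8.
4 needed 8 and 10, now all done → 4.
2 needed 4 and 10, now all done → 2.
3 needed 2, 8 and 9, now all done → 3.
5 needed 2, 3, 8 and 10, now all done → 5.
Next only 7 has its prerequisites met → 7.
1 needed 3, 4, 5, 7 and 10, now all done → 1.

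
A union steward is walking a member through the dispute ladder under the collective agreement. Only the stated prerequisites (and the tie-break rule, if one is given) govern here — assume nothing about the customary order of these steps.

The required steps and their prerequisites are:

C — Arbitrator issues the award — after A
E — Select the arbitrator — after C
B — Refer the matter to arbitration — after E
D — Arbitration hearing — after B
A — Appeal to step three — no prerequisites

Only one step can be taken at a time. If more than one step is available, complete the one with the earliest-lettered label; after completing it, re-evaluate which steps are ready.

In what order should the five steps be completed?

A → C → E → B → D

A has no prerequisites → A first.
C is the only step now ready → C.
E needed C, now all done → E.
B needed E, now all done → B.
D needed B, now all done → D.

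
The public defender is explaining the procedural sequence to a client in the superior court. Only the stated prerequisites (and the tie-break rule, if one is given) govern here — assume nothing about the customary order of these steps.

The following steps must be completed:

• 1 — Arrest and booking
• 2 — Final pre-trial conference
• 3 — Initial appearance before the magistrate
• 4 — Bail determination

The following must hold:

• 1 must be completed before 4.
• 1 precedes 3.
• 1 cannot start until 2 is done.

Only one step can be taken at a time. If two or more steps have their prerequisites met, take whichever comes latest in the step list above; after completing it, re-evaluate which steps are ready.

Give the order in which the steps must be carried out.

2, 1, 4, 3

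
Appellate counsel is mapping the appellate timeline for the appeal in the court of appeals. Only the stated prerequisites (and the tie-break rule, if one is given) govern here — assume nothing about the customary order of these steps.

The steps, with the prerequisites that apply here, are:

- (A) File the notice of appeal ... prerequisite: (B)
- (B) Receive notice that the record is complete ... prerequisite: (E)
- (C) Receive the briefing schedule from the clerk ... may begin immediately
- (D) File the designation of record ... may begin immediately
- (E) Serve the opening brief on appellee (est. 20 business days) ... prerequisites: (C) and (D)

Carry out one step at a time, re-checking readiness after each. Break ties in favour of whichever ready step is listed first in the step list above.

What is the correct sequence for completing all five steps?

(C), (D), (E), (B), (A)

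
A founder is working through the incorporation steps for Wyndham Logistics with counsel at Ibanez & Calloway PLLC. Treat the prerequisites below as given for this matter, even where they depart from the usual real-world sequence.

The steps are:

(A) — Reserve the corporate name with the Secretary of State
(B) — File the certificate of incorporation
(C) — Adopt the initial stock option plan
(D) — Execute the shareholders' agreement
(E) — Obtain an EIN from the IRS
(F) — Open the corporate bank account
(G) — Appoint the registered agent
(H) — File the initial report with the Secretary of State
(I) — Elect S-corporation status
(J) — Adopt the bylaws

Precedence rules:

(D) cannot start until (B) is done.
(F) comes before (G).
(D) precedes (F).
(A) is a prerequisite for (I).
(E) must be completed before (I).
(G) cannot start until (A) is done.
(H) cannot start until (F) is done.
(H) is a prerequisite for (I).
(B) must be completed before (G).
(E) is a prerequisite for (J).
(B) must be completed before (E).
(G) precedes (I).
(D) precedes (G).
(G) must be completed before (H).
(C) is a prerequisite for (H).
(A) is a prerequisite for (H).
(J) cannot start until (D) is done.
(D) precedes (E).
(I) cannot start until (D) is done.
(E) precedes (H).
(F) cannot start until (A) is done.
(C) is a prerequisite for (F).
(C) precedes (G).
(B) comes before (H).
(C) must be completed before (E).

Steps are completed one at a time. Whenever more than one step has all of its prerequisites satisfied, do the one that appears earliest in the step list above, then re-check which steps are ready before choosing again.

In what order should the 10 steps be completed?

(A) (B) (C) (D) (E) (F) (G) (H) (I) (J)

(A), (B) and (C) have no prerequisites; (A) is listed earlier, so (A) is first.
Now (B) and (C) have their prerequisites met. (B) is listed earlier, so (B) next.
(D) now also ready, so the ready set is {(C), (D)}; (C) is listed earlier → (C).
Next only (D) has its prerequisites met → (D).
Now (E) and (F) have their prerequisites met. (E) is listed earlier, so (E) next.
Ready: (F) and (J). (F) is listed earlier → (F).
(G) now also ready, so the ready set is {(G), (J)}; (G) is listed earlier → (G).
(H) now also ready, so the ready set is {(H), (J)}; (H) is listed earlier → (H).
(I) now also ready, so the ready set is {(I), (J)}; (I) is listed earlier → (I).
(J) needed (D) and (E), now all done → (J).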